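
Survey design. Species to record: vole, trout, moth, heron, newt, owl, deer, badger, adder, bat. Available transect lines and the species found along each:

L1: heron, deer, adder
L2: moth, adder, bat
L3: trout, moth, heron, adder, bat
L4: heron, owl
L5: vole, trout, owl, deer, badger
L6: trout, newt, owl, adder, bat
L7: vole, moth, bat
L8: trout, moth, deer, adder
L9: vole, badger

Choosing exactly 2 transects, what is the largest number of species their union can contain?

Choosing L3, L5 covers {vole, trout, moth, heron, owl, deer, badger, adder, bat} — 9 species.
No choice of 2 transects does better; here newt is left uncovered.

9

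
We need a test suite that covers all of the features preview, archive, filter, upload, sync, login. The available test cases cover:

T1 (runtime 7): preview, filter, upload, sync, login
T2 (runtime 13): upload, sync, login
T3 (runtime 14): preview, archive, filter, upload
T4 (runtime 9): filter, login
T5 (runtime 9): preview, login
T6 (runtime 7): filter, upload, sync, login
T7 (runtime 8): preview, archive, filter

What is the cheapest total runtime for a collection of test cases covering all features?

15

T1, T7 cover every feature at runtime 7 + 8 = 15.
Any cover uses at least 2 test cases; among all covering selections none totals below 15.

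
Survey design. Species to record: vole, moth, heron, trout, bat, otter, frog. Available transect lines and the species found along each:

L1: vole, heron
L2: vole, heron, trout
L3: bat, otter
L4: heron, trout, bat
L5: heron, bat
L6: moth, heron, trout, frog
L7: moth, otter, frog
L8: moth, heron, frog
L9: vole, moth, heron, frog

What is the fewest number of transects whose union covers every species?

L1, L3, L6 together cover {vole, moth, heron, trout, bat, otter, frog} — every species.
No 2 of the 9 transects cover everything (all 36 pairs fall short), so 3 is minimum.

3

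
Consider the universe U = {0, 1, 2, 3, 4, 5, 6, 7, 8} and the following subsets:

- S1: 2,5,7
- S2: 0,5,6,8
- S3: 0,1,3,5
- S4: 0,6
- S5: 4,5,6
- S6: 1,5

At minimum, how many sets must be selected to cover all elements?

4

S1, S2, S3, S5 together cover {0, 1, 2, 3, 4, 5, 6, 7, 8} — every element.
No 3 of the 6 sets cover everything (all 20 triples fall short), so 4 is minimum.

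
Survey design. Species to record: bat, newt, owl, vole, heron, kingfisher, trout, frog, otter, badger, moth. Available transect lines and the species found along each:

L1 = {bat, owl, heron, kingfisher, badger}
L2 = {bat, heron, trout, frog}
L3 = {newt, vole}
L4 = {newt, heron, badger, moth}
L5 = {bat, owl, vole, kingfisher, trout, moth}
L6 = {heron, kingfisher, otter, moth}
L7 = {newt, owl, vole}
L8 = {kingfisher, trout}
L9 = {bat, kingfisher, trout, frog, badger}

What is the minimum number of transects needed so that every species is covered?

L6, L7, L9 together cover {bat, newt, owl, vole, heron, kingfisher, trout, frog, otter, badger, moth} — every species.
No 2 of the 9 transects cover everything (all 36 pairs fall short), so 3 is minimum.
Greedy (largest uncovered first) would take L5, L4, L2, L6 — 4 transects — but 3 suffice.

3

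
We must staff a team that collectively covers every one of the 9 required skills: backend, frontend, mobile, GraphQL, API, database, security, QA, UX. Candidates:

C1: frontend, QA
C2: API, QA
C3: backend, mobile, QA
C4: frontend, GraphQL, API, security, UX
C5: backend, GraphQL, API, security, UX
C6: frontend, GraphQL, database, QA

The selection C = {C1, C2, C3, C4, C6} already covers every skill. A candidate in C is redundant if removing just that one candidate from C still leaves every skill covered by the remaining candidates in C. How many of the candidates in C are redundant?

2

Drop C1: the rest still cover every skill — redundant.
Drop C2: the rest still cover every skill — redundant.
Drop C3: backend, mobile uncovered — not redundant.
Drop C4: security, UX uncovered — not redundant.
Drop C6: database uncovered — not redundant.
2 redundant: C1, C2.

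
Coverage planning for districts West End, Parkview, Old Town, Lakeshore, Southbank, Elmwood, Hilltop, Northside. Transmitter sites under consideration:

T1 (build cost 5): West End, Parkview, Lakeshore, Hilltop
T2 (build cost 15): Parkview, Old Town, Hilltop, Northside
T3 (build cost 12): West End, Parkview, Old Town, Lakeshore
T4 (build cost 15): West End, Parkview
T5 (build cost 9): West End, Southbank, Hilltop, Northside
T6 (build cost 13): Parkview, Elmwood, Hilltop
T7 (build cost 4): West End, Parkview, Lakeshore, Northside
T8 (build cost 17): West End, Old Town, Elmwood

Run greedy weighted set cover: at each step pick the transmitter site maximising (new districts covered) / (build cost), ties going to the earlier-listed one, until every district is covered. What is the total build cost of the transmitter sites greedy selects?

30

Pick 1: T7 adds 4 new (West End, Parkview, Lakeshore, Northside) at build cost 4 (ratio 4/4).
Pick 2: T5 adds 2 new (Southbank, Hilltop) at build cost 9 (ratio 2/9).
Pick 3: T8 adds 2 new (Old Town, Elmwood) at build cost 17 (ratio 2/17).
Greedy total build cost: 4 + 9 + 17 = 30.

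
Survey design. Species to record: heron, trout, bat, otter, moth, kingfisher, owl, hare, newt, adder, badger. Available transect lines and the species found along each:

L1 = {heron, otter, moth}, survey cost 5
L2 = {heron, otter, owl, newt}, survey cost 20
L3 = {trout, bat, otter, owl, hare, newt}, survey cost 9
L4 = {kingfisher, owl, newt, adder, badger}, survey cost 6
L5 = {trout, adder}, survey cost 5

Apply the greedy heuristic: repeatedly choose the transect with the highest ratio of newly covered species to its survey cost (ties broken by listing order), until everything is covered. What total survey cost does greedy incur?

Pick 1: L4 adds 5 new (kingfisher, owl, newt, adder, badger) at survey cost 6 (ratio 5/6).
Pick 2: L1 adds 3 new (heron, otter, moth) at survey cost 5 (ratio 3/5).
Pick 3: L3 adds 3 new (trout, bat, hare) at survey cost 9 (ratio 3/9).
Greedy total survey cost: 6 + 5 + 9 = 20.

20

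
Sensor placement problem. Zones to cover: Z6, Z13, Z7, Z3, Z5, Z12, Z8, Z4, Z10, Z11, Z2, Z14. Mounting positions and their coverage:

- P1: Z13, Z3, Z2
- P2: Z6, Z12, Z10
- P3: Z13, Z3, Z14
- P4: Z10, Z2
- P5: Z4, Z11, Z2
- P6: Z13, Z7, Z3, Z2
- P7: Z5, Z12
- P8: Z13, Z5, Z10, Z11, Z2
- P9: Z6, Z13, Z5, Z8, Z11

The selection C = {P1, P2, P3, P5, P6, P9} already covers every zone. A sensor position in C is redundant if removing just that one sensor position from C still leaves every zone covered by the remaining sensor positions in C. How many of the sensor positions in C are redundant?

1

Drop P1: the rest still cover every zone — redundant.
Drop P2: Z12, Z10 uncovered — not redundant.
Drop P3: Z14 uncovered — not redundant.
Drop P5: Z4 uncovered — not redundant.
Drop P6: Z7 uncovered — not redundant.
Drop P9: Z5, Z8 uncovered — not redundant.
1 redundant: P1.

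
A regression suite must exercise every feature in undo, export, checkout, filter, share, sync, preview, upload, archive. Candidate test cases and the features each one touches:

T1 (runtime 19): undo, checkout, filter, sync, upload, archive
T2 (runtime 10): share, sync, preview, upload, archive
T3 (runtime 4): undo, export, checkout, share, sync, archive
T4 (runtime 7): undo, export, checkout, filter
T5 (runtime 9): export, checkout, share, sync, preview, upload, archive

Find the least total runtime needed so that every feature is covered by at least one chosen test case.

T4, T5 cover every feature at runtime 7 + 9 = 16.
Any cover uses at least 2 test cases; among all covering selections none totals below 16.
Greedy by coverage-per-runtime would pick T3, T5, T4 for 20 — worse than the optimum 16.

16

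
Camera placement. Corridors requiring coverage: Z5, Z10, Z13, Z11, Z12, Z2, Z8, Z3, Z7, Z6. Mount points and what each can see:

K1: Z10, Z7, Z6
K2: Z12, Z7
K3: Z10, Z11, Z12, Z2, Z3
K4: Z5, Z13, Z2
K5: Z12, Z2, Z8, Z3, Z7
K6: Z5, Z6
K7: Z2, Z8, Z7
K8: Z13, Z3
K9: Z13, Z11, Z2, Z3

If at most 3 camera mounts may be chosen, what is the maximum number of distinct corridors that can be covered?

9

Choosing K1, K3, K4 covers {Z5, Z10, Z13, Z11, Z12, Z2, Z3, Z7, Z6} — 9 corridors.
No choice of 3 camera mounts does better; here Z8 is left uncovered.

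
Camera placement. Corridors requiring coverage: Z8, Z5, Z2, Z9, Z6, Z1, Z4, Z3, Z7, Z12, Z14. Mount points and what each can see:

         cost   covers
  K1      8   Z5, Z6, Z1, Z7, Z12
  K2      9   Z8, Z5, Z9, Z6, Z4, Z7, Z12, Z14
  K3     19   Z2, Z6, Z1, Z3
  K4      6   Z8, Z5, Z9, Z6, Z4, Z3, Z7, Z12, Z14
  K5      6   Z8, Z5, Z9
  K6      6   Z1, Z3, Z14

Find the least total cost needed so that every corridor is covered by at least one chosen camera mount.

K3, K4 cover every corridor at cost 19 + 6 = 25.
Any cover uses at least 2 camera mounts; among all covering selections none totals below 25.
Greedy by coverage-per-cost would pick K4, K6, K3 for 31 — worse than the optimum 25.

25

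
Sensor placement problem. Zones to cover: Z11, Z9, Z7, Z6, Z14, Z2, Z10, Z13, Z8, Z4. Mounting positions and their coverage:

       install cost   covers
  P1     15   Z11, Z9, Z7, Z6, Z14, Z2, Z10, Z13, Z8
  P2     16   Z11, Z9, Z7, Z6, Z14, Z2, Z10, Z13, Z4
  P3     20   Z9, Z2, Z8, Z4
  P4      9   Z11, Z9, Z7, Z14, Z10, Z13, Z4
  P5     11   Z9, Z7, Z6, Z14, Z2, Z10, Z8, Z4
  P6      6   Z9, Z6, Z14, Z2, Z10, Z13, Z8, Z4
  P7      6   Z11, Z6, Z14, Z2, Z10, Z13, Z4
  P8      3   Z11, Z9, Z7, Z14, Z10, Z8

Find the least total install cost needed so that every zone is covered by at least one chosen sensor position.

9

P6, P8 cover every zone at install cost 6 + 3 = 9.
Any cover uses at least 2 sensor positions; among all covering selections none totals below 9.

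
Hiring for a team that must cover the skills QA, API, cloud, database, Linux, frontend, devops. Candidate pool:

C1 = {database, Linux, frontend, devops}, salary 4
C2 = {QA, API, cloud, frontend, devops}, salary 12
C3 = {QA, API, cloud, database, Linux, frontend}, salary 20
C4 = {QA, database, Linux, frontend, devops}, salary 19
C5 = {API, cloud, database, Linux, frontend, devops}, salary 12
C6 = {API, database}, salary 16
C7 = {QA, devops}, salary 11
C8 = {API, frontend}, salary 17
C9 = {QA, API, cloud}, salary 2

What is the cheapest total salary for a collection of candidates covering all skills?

6

C1, C9 cover every skill at salary 4 + 2 = 6.
Any cover uses at least 2 candidates; among all covering selections none totals below 6.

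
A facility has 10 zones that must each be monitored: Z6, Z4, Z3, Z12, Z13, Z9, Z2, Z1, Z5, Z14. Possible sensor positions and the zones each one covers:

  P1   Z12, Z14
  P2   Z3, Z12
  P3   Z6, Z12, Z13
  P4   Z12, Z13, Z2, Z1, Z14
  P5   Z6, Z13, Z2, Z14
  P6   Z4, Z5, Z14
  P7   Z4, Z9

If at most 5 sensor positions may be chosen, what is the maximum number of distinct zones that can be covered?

Choosing P2, P3, P4, P6, P7 covers {Z6, Z4, Z3, Z12, Z13, Z9, Z2, Z1, Z5, Z14} — 10 zones.
That is all 10 zones.

10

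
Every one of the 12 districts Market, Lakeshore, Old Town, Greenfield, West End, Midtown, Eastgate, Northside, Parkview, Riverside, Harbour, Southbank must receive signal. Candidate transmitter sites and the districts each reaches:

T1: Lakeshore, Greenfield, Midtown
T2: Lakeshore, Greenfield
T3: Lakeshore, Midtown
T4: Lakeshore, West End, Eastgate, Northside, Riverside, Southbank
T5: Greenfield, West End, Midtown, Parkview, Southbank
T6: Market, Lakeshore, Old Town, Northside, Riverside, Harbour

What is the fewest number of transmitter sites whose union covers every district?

3

T4, T5, T6 together cover {Market, Lakeshore, Old Town, Greenfield, West End, Midtown, Eastgate, Northside, Parkview, Riverside, Harbour, Southbank} — every district.
No 2 of the 6 transmitter sites cover everything (all 15 pairs fall short), so 3 is minimum.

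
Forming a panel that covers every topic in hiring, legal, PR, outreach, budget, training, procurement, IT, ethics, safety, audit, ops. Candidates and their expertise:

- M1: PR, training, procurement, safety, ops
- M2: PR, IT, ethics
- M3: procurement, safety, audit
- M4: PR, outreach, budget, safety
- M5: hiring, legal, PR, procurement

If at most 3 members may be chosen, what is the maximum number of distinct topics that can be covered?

9

Choosing M1, M2, M4 covers {PR, outreach, budget, training, procurement, IT, ethics, safety, ops} — 9 topics.
No choice of 3 members does better; here hiring, legal, audit are left uncovered.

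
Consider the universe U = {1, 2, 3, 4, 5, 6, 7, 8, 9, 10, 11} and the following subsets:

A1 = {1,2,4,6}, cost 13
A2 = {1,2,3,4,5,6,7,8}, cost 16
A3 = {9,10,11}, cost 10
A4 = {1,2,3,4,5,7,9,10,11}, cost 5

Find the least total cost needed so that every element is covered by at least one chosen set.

A2, A4 cover every element at cost 16 + 5 = 21.
Any cover uses at least 2 sets; among all covering selections none totals below 21.

21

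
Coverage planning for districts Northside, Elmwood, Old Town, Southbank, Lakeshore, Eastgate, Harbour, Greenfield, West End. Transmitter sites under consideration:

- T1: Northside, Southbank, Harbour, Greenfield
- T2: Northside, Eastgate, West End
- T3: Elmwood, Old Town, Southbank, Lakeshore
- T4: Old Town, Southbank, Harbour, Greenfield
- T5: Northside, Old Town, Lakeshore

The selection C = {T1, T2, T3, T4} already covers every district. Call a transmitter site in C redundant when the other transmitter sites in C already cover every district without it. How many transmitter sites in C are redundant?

Drop T1: the rest still cover every district — redundant.
Drop T2: Eastgate, West End uncovered — not redundant.
Drop T3: Elmwood, Lakeshore uncovered — not redundant.
Drop T4: the rest still cover every district — redundant.
2 redundant: T1, T4.

2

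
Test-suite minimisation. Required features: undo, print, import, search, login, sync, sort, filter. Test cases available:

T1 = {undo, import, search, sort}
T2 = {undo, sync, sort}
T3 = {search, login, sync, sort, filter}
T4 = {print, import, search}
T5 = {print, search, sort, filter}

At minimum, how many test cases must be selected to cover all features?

3

T1, T3, T4 together cover {undo, print, import, search, login, sync, sort, filter} — every feature.
No 2 of the 5 test cases cover everything (all 10 pairs fall short), so 3 is minimum.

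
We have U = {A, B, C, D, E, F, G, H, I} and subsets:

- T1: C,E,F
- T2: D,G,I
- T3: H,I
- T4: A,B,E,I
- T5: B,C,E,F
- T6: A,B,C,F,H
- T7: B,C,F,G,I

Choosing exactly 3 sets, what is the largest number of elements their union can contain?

Choosing T1, T2, T6 covers {A, B, C, D, E, F, G, H, I} — 9 elements.
That is all 9 elements.

9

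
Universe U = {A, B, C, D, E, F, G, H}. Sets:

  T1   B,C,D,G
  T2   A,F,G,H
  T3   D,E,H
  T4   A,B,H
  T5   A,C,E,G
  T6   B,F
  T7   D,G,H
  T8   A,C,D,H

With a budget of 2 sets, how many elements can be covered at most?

Choosing T1, T2 covers {A, B, C, D, F, G, H} — 7 elements.
No choice of 2 sets does better; here E is left uncovered.

7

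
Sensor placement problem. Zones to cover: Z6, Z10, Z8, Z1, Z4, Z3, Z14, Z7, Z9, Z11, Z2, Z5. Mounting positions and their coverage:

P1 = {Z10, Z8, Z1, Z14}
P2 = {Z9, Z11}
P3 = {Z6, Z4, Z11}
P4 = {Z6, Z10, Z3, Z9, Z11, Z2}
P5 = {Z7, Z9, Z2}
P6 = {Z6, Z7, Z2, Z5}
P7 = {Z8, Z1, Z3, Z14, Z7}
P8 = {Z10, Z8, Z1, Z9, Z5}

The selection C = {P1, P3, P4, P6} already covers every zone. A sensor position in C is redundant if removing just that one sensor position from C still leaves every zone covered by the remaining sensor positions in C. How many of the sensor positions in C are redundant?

0

Drop P1: Z8, Z1, Z14 uncovered — not redundant.
Drop P3: Z4 uncovered — not redundant.
Drop P4: Z3, Z9 uncovered — not redundant.
Drop P6: Z7, Z5 uncovered — not redundant.
None of the sensor positions in C is redundant.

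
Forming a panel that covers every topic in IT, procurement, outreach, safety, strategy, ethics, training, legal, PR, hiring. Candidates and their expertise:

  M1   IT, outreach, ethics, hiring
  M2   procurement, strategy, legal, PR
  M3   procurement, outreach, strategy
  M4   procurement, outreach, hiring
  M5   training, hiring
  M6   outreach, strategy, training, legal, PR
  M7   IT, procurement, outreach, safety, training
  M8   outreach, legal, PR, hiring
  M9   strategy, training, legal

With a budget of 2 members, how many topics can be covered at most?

Choosing M1, M2 covers {IT, procurement, outreach, strategy, ethics, legal, PR, hiring} — 8 topics.
No choice of 2 members does better; here safety, training are left uncovered.

8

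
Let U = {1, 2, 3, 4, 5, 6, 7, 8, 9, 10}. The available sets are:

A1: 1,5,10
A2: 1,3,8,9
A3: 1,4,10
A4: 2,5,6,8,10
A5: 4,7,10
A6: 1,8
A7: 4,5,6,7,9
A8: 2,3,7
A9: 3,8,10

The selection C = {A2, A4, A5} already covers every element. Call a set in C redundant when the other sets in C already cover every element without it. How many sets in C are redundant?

0

Drop A2: 1, 3, 9 uncovered — not redundant.
Drop A4: 2, 5, 6 uncovered — not redundant.
Drop A5: 4, 7 uncovered — not redundant.
None of the sets in C is redundant.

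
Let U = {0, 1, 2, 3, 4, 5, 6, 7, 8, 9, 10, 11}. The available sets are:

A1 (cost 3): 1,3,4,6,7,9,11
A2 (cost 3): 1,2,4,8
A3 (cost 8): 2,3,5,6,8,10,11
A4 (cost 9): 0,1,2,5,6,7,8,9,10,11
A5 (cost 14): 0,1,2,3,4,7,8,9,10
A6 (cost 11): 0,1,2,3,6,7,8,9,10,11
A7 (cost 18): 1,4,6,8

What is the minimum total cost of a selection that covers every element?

A1, A4 cover every element at cost 3 + 9 = 12.
Any cover uses at least 2 sets; among all covering selections none totals below 12.

12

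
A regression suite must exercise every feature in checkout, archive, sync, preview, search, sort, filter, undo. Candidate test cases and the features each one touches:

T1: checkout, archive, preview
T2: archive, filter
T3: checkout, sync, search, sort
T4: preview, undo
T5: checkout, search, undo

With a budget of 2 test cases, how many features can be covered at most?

6

Choosing T1, T3 covers {checkout, archive, sync, preview, search, sort} — 6 features.
No choice of 2 test cases does better; here filter, undo are left uncovered.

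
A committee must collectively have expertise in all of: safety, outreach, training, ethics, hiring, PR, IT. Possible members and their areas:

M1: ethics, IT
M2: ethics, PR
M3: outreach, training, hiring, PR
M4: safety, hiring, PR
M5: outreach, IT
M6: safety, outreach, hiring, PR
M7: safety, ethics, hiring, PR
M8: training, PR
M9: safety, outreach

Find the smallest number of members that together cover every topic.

3

M1, M3, M4 together cover {safety, outreach, training, ethics, hiring, PR, IT} — every topic.
No 2 of the 9 members cover everything (all 36 pairs fall short), so 3 is minimum.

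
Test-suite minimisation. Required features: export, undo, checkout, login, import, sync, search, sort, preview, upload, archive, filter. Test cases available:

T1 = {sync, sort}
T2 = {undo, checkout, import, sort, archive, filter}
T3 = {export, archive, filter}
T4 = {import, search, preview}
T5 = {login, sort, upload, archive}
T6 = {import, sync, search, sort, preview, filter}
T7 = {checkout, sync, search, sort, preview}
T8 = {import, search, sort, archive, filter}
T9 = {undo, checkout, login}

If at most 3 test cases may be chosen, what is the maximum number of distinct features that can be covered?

Choosing T2, T5, T6 covers {undo, checkout, login, import, sync, search, sort, preview, upload, archive, filter} — 11 features.
No choice of 3 test cases does better; here export is left uncovered.

11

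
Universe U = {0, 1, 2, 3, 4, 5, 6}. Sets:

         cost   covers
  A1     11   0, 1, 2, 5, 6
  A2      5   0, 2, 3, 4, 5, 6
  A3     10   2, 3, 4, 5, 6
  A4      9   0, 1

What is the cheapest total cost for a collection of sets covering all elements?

A2, A4 cover every element at cost 5 + 9 = 14.
Any cover uses at least 2 sets; among all covering selections none totals below 14.

14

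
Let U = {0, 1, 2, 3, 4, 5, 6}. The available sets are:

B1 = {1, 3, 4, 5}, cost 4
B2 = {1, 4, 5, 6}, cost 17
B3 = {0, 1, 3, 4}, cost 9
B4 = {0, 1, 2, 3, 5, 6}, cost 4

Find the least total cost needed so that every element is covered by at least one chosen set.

B1, B4 cover every element at cost 4 + 4 = 8.
Any cover uses at least 2 sets; among all covering selections none totals below 8.

8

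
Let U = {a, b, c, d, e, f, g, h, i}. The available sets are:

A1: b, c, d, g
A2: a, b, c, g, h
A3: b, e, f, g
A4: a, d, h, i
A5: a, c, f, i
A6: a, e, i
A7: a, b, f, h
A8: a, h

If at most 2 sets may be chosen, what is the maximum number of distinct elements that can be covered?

Choosing A3, A4 covers {a, b, d, e, f, g, h, i} — 8 elements.
No choice of 2 sets does better; here c is left uncovered.

8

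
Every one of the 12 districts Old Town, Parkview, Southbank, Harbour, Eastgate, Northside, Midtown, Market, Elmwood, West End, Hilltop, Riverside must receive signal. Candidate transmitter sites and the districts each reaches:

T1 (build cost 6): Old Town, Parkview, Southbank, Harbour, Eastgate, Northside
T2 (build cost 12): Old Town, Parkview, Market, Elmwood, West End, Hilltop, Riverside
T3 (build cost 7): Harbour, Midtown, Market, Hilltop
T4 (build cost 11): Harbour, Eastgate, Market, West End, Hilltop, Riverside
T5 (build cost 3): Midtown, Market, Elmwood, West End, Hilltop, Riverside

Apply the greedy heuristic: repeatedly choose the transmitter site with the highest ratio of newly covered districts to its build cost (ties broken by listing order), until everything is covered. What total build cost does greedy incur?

9

Pick 1: T5 adds 6 new (Midtown, Market, Elmwood, West End, Hilltop, Riverside) at build cost 3 (ratio 6/3).
Pick 2: T1 adds 6 new (Old Town, Parkview, Southbank, Harbour, Eastgate, Northside) at build cost 6 (ratio 6/6).
Greedy total build cost: 3 + 6 = 9.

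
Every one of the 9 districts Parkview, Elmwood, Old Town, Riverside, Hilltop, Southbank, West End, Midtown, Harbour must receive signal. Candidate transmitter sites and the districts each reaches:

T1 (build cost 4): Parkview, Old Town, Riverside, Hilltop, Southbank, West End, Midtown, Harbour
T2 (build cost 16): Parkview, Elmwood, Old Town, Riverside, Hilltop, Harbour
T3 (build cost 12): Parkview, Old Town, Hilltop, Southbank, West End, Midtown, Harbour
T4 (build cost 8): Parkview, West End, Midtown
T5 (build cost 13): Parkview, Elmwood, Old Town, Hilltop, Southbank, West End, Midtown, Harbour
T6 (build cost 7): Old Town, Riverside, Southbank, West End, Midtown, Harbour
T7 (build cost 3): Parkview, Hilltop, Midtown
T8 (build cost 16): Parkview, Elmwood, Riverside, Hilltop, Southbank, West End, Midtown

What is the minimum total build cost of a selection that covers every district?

17

T1, T5 cover every district at build cost 4 + 13 = 17.
Any cover uses at least 2 transmitter sites; among all covering selections none totals below 17.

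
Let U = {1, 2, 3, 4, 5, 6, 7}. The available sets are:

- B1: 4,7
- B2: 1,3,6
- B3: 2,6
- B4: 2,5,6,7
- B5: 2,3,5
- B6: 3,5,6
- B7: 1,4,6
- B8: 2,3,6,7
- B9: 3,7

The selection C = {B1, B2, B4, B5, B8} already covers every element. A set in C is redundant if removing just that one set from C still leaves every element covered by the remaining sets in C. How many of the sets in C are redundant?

3

Drop B1: 4 uncovered — not redundant.
Drop B2: 1 uncovered — not redundant.
Drop B4: the rest still cover every element — redundant.
Drop B5: the rest still cover every element — redundant.
Drop B8: the rest still cover every element — redundant.
3 redundant: B4, B5, B8.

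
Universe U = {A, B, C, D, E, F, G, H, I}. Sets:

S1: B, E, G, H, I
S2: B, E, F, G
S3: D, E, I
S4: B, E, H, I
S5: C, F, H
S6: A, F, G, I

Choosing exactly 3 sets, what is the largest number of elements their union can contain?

Choosing S1, S3, S5 covers {B, C, D, E, F, G, H, I} — 8 elements.
No choice of 3 sets does better; here A is left uncovered.

8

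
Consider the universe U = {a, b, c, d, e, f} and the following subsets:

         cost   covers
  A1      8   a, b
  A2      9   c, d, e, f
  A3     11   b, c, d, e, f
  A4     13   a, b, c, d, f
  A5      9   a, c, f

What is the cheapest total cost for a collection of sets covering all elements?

A1, A2 cover every element at cost 8 + 9 = 17.
Any cover uses at least 2 sets; among all covering selections none totals below 17.
Greedy by coverage-per-cost would pick A3, A1 for 19 — worse than the optimum 17.

17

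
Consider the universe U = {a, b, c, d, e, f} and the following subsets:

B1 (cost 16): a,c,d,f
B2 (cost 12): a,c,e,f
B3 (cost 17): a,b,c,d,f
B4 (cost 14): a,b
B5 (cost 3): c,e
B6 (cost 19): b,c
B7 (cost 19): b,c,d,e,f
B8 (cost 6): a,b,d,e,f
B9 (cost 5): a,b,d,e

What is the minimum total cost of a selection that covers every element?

B5, B8 cover every element at cost 3 + 6 = 9.
Any cover uses at least 2 sets; among all covering selections none totals below 9.

9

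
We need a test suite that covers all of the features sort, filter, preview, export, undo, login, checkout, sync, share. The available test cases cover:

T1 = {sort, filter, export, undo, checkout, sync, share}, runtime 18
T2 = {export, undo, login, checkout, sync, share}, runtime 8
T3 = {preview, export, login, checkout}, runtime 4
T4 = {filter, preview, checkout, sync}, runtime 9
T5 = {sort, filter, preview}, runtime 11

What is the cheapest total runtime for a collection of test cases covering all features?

19

T2, T5 cover every feature at runtime 8 + 11 = 19.
Any cover uses at least 2 test cases; among all covering selections none totals below 19.
Greedy by coverage-per-runtime would pick T3, T2, T5 for 23 — worse than the optimum 19.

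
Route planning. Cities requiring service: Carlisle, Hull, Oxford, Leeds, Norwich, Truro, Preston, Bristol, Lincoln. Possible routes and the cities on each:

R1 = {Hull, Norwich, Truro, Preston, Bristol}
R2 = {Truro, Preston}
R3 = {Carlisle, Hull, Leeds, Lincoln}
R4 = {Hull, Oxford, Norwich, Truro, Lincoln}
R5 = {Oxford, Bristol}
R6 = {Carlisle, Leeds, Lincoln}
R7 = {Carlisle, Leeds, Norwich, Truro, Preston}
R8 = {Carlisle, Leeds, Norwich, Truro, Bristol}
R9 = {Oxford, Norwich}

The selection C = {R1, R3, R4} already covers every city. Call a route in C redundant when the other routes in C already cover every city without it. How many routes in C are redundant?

0

Drop R1: Preston, Bristol uncovered — not redundant.
Drop R3: Carlisle, Leeds uncovered — not redundant.
Drop R4: Oxford uncovered — not redundant.
None of the routes in C is redundant.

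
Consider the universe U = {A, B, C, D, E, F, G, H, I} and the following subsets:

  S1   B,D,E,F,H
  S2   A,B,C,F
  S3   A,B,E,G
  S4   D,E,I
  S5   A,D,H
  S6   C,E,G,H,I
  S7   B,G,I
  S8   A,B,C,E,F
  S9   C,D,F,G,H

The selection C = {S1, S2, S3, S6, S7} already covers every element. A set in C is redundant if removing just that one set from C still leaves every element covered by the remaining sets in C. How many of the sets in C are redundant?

4

Drop S1: D uncovered — not redundant.
Drop S2: the rest still cover every element — redundant.
Drop S3: the rest still cover every element — redundant.
Drop S6: the rest still cover every element — redundant.
Drop S7: the rest still cover every element — redundant.
4 redundant: S2, S3, S6, S7.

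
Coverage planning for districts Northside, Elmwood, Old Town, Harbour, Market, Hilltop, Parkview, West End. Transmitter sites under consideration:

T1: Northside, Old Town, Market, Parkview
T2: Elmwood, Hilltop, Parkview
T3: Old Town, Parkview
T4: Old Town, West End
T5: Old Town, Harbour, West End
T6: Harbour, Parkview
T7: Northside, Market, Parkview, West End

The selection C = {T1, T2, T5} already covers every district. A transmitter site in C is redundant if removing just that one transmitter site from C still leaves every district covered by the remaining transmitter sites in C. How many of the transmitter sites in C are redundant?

0

Drop T1: Northside, Market uncovered — not redundant.
Drop T2: Elmwood, Hilltop uncovered — not redundant.
Drop T5: Harbour, West End uncovered — not redundant.
None of the transmitter sites in C is redundant.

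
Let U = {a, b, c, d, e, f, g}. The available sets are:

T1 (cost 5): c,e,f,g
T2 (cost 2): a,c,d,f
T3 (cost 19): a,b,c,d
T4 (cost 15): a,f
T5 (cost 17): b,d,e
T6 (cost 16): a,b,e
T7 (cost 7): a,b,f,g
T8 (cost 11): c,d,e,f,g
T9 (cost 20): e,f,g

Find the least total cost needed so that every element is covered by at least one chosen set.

T1, T2, T7 cover every element at cost 5 + 2 + 7 = 14.
Any cover uses at least 2 sets; among all covering selections none totals below 14.

14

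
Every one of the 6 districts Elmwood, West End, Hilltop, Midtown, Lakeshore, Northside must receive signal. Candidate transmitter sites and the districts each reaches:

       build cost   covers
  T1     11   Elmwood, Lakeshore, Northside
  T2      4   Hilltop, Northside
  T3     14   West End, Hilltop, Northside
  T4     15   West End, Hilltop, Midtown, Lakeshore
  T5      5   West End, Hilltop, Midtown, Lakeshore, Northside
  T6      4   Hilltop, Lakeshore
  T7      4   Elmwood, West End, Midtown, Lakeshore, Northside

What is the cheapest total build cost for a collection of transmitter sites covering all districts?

8

T2, T7 cover every district at build cost 4 + 4 = 8.
Any cover uses at least 2 transmitter sites; among all covering selections none totals below 8.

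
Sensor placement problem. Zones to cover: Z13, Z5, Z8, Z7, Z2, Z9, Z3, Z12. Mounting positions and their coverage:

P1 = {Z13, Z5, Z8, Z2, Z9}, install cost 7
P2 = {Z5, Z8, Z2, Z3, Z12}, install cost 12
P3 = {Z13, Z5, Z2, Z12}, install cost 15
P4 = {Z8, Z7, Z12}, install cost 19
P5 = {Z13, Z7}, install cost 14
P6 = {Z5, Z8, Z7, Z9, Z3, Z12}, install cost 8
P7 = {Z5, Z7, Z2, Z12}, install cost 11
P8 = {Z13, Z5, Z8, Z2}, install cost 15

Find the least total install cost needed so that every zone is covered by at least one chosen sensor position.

P1, P6 cover every zone at install cost 7 + 8 = 15.
Any cover uses at least 2 sensor positions; among all covering selections none totals below 15.

15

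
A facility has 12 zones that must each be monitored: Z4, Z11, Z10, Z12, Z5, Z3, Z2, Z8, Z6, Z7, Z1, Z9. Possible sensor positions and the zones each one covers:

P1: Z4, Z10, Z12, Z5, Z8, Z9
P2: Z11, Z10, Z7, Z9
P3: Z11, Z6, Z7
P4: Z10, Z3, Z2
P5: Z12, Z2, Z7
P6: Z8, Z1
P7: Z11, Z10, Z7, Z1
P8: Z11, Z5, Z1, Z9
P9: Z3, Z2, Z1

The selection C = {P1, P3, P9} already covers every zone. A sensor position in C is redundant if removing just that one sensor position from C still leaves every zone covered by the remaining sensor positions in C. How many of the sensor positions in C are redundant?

Drop P1: Z4, Z10, Z12, Z5, … uncovered — not redundant.
Drop P3: Z11, Z6, Z7 uncovered — not redundant.
Drop P9: Z3, Z2, Z1 uncovered — not redundant.
None of the sensor positions in C is redundant.

0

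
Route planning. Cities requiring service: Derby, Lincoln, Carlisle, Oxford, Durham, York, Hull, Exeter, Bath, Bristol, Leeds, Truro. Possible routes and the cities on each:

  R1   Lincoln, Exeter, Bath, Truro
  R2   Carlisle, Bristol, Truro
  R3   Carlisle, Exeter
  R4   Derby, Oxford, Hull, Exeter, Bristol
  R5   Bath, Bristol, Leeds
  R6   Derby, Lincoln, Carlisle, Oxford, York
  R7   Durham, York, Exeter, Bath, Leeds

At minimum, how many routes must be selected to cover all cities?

R1, R2, R4, R7 together cover {Derby, Lincoln, Carlisle, Oxford, Durham, York, Hull, Exeter, Bath, Bristol, Leeds, Truro} — every city.
No 3 of the 7 routes cover everything (all 35 triples fall short), so 4 is minimum.

4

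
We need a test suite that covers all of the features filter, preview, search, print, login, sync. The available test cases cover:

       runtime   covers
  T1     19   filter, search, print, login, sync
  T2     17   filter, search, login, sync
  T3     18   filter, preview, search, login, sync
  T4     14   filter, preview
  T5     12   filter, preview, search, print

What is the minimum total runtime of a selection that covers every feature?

29

T2, T5 cover every feature at runtime 17 + 12 = 29.
Any cover uses at least 2 test cases; among all covering selections none totals below 29.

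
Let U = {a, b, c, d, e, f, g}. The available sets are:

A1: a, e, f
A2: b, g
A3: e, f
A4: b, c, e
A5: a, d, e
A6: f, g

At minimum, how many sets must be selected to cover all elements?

3

A4, A5, A6 together cover {a, b, c, d, e, f, g} — every element.
No 2 of the 6 sets cover everything (all 15 pairs fall short), so 3 is minimum.
Greedy (largest uncovered first) would take A1, A2, A4, A5 — 4 sets — but 3 suffice.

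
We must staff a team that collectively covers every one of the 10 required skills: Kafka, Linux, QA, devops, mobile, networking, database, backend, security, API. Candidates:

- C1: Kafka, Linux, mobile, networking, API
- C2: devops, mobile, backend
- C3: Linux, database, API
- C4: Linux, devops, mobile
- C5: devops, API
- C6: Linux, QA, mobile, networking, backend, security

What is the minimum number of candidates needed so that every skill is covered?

C1, C2, C3, C6 together cover {Kafka, Linux, QA, devops, mobile, networking, database, backend, security, API} — every skill.
No 3 of the 6 candidates cover everything (all 20 triples fall short), so 4 is minimum.

4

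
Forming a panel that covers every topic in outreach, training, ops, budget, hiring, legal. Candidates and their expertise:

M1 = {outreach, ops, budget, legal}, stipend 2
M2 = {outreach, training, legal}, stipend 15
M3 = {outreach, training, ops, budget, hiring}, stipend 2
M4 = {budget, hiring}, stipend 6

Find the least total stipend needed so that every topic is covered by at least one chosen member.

M1, M3 cover every topic at stipend 2 + 2 = 4.
Any cover uses at least 2 members; among all covering selections none totals below 4.

4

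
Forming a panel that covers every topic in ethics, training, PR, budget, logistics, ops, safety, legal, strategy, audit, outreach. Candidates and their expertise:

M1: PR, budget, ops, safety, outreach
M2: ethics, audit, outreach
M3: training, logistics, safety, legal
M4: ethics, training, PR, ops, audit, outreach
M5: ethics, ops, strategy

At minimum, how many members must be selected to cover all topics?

4

M1, M2, M3, M5 together cover {ethics, training, PR, budget, logistics, ops, safety, legal, strategy, audit, outreach} — every topic.
No 3 of the 5 members cover everything (all 10 triples fall short), so 4 is minimum.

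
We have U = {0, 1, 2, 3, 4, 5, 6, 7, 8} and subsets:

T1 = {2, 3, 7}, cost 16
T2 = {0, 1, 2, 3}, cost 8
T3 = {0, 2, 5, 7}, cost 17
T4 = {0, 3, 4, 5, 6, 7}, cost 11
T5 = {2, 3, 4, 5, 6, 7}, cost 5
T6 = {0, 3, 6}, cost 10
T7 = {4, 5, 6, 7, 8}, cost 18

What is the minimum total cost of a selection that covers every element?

T2, T7 cover every element at cost 8 + 18 = 26.
Any cover uses at least 2 sets; among all covering selections none totals below 26.
Greedy by coverage-per-cost would pick T5, T2, T7 for 31 — worse than the optimum 26.

26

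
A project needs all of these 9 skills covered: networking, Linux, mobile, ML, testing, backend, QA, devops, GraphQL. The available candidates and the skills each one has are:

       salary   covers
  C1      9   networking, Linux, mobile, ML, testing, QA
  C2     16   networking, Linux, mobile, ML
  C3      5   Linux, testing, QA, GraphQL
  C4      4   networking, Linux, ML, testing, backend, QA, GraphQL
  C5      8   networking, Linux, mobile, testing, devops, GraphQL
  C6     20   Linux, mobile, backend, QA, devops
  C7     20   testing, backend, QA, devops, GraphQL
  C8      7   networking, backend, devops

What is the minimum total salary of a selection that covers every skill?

12

C4, C5 cover every skill at salary 4 + 8 = 12.
Any cover uses at least 2 candidates; among all covering selections none totals below 12.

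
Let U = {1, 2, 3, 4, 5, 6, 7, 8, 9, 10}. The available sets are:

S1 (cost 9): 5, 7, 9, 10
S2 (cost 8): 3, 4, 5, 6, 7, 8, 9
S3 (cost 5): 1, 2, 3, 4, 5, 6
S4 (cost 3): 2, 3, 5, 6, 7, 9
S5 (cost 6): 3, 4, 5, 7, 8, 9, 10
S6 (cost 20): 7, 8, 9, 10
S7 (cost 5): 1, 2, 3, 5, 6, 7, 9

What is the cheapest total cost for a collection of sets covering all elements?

S3, S5 cover every element at cost 5 + 6 = 11.
Any cover uses at least 2 sets; among all covering selections none totals below 11.
Greedy by coverage-per-cost would pick S4, S5, S3 for 14 — worse than the optimum 11.

11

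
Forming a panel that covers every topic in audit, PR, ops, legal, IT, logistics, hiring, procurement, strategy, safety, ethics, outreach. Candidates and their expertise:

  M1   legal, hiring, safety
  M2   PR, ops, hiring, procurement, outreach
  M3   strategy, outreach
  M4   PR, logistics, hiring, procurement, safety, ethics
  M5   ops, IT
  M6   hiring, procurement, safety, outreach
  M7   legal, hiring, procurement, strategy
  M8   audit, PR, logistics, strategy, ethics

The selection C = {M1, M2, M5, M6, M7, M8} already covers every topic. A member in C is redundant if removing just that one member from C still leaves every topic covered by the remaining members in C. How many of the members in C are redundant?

Drop M1: the rest still cover every topic — redundant.
Drop M2: the rest still cover every topic — redundant.
Drop M5: IT uncovered — not redundant.
Drop M6: the rest still cover every topic — redundant.
Drop M7: the rest still cover every topic — redundant.
Drop M8: audit, logistics, ethics uncovered — not redundant.
4 redundant: M1, M2, M6, M7.

4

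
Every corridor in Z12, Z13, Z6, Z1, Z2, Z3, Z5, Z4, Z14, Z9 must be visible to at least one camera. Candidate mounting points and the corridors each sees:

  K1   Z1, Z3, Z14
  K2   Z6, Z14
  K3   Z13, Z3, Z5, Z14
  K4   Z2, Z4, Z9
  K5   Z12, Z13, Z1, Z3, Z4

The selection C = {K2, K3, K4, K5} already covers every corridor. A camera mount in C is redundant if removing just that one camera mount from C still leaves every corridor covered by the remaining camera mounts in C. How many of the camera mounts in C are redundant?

Drop K2: Z6 uncovered — not redundant.
Drop K3: Z5 uncovered — not redundant.
Drop K4: Z2, Z9 uncovered — not redundant.
Drop K5: Z12, Z1 uncovered — not redundant.
None of the camera mounts in C is redundant.

0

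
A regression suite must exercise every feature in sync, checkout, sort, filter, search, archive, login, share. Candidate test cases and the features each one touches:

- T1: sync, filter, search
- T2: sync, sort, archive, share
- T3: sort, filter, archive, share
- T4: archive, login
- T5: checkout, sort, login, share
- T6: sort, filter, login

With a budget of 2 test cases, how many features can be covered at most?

7

Choosing T1, T5 covers {sync, checkout, sort, filter, search, login, share} — 7 features.
No choice of 2 test cases does better; here archive is left uncovered.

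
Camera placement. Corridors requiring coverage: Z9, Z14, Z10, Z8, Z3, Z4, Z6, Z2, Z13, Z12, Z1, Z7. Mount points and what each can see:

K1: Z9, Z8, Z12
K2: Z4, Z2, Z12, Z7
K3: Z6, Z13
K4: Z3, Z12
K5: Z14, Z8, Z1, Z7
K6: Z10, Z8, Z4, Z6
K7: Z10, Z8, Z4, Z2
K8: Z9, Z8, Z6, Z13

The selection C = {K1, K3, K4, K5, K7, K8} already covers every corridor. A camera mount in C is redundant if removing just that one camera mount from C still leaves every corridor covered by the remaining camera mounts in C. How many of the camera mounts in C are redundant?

Drop K1: the rest still cover every corridor — redundant.
Drop K3: the rest still cover every corridor — redundant.
Drop K4: Z3 uncovered — not redundant.
Drop K5: Z14, Z1, Z7 uncovered — not redundant.
Drop K7: Z10, Z4, Z2 uncovered — not redundant.
Drop K8: the rest still cover every corridor — redundant.
3 redundant: K1, K3, K8.

3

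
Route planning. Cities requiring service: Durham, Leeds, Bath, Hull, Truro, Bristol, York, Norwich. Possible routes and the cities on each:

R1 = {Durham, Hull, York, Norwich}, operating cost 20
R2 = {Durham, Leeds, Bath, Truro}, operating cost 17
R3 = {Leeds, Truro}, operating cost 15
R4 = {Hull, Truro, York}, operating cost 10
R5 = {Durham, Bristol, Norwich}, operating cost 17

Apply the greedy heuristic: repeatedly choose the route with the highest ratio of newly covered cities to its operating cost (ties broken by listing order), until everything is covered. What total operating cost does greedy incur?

44

Pick 1: R4 adds 3 new (Hull, Truro, York) at operating cost 10 (ratio 3/10).
Pick 2: R2 adds 3 new (Durham, Leeds, Bath) at operating cost 17 (ratio 3/17).
Pick 3: R5 adds 2 new (Bristol, Norwich) at operating cost 17 (ratio 2/17).
Greedy total operating cost: 10 + 17 + 17 = 44.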